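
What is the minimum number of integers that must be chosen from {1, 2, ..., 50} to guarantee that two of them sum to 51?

26

Partition {1, …, 50} into 25 pairs: {1,50}, {2,49}, …, {25,26}.
Choosing 25 integers — say the integers 1 through 25 — takes one from each pair and avoids the property.
Choosing 26 forces two into the same pair by pigeonhole, and those sum to 51. So 26.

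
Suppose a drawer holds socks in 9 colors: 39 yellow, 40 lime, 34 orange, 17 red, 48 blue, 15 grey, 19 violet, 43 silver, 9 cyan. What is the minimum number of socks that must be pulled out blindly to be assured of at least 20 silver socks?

241

To avoid silver socks as long as possible, exhaust the other 8 colors first.
The worst case draws every non-silver sock first: 39 + 40 + 34 + 17 + 48 + 15 + 19 + 9 = 221.
The next 20 draws are then forced to be silver, giving 221 + 20 = 241.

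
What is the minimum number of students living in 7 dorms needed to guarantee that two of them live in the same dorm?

There are 7 dorms acting as pigeonholes.
With 7 students we could place one in each, avoiding any repeat.
One more forces some class to hold 2, so 7 + 1 = 8.

8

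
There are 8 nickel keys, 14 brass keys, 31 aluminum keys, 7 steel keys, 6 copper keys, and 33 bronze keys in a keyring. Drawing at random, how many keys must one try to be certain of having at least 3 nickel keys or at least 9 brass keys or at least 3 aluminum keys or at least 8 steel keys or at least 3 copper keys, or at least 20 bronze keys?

41

The worst case stops just short of every target: 2 nickel, 8 brass, 2 aluminum, 7 steel, 2 copper, 19 bronze — 2 + 8 + 2 + 7 + 2 + 19 = 40 keys.
One more key must push some type to its target, so 40 + 1 = 41.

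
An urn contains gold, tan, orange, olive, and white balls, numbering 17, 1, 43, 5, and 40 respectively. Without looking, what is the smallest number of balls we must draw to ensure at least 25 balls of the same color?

72

Treat the 5 colors as pigeonholes.
In the worst case we take at most 24 of each color, but all 17 gold, all 1 tan, and all 5 olive (fewer than 24), giving 17 + 1 + 24 + 5 + 24 = 71.
One more ball then forces some color to 25, so 71 + 1 = 72.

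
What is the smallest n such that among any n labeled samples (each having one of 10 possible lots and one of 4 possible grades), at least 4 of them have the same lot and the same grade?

There are 10 × 4 = 40 (lot, grade) combinations acting as pigeonholes.
With 40 × 3 = 120 labeled samples we could place exactly 3 in each, with no (lot, grade) pair reaching 4.
One more forces some (lot, grade) pair to hold 4, so 120 + 1 = 121.

121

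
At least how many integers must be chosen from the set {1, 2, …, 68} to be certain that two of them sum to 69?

Partition {1, …, 68} into 34 pairs: {1,68}, {2,67}, …, {34,35}.
Choosing 34 integers — say the integers 1 through 34 — takes one from each pair and avoids the property.
Choosing 35 forces two into the same pair by pigeonhole, and those sum to 69. So 35.

35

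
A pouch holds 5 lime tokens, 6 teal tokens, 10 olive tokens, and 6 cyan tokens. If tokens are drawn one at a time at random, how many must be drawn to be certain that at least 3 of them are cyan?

24

The worst case draws every non-cyan token first: 5 + 6 + 10 = 21.
The next 3 draws are then forced to be cyan, giving 21 + 3 = 24.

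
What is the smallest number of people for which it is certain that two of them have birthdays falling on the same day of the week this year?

There are 7 days of the week acting as pigeonholes.
With 7 people we could place one in each, avoiding any repeat.
One more forces some class to hold 2, so 7 + 1 = 8.

8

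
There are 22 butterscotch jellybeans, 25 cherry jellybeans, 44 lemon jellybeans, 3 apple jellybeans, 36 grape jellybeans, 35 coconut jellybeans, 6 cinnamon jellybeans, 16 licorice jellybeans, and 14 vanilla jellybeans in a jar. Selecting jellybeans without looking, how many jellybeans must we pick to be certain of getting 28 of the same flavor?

168

In the worst case we take at most 27 of each flavor, but all 22 butterscotch, all 25 cherry, all 3 apple, all 6 cinnamon, all 16 licorice, and all 14 vanilla (fewer than 27), giving 22 + 25 + 27 + 3 + 27 + 27 + 6 + 16 + 14 = 167.
One more jellybean then forces some flavor to 28, so 167 + 1 = 168.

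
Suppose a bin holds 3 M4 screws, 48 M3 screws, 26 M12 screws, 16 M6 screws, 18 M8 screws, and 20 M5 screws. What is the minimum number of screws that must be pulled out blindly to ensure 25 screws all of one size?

Treat the 6 sizes as pigeonholes.
In the worst case we take at most 24 of each size, but all 3 M4, all 16 M6, all 18 M8, and all 20 M5 (fewer than 24), giving 3 + 24 + 24 + 16 + 18 + 20 = 105.
One more screw then forces some size to 25, so 105 + 1 = 106.

106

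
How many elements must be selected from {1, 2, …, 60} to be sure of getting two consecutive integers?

Partition {1, …, 60} into 30 pairs: {1,2}, {3,4}, …, {59,60}.
Choosing 30 integers — say the 30 even numbers 2, 4, …, 60 — takes one from each pair and avoids the property.
Choosing 31 forces two into the same pair by pigeonhole, and those are consecutive. So 31.

31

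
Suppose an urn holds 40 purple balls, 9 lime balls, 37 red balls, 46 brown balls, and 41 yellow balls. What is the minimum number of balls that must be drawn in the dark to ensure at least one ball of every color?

165

The hardest color to obtain is lime: we could draw every other ball first — 173 − 9 = 164 balls — without a single lime one.
The next draw must be lime, so 164 + 1 = 165.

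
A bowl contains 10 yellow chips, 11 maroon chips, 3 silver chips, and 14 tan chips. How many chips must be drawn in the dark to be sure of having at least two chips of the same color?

5

The worst case takes 1 chip of each color without reaching 2 of any: 4 × 1 = 4.
The next chip must bring some color to 2, so 4 + 1 = 5.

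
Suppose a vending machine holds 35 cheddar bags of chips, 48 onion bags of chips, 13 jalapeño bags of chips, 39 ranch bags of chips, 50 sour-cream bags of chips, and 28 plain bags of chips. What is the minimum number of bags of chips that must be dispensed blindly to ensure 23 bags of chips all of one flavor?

In the worst case we take at most 22 of each flavor, but all 13 jalapeño (fewer than 22), giving 22 + 22 + 13 + 22 + 22 + 22 = 123.
One more bag of chips then forces some flavor to 23, so 123 + 1 = 124.

124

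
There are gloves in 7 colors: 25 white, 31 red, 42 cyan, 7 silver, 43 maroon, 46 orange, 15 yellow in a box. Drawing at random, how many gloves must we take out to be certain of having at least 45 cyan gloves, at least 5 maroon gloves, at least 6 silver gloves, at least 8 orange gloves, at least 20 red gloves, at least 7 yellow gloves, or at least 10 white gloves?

93

Each of the 7 colors has its own threshold; avoid all of them simultaneously.
The worst case stops just short of every target: 9 white, 19 red, all 42 cyan, 5 silver, 4 maroon, 7 orange, 6 yellow — 9 + 19 + 42 + 5 + 4 + 7 + 6 = 92 gloves.
One more glove must push some color to its target, so 92 + 1 = 93.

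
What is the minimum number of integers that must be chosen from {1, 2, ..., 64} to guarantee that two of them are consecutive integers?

33

Partition {1, …, 64} into 32 pairs: {1,2}, {3,4}, …, {63,64}.
Choosing 32 integers — say the 32 even numbers 2, 4, …, 64 — takes one from each pair and avoids the property.
Choosing 33 forces two into the same pair by pigeonhole, and those are consecutive. So 33.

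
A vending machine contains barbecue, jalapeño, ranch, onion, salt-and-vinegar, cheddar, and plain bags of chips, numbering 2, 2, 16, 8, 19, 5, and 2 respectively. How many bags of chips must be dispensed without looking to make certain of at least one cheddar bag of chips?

50

The worst case draws every non-cheddar bag of chips first: 2 + 2 + 16 + 8 + 19 + 2 = 49.
The next draw is then forced to be cheddar, giving 49 + 1 = 50.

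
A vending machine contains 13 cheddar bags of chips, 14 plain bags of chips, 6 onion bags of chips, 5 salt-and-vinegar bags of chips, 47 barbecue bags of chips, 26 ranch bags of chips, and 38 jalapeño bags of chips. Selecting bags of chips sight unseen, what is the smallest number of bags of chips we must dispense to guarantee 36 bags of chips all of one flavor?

135

In the worst case we take at most 35 of each flavor, but all 13 cheddar, all 14 plain, all 6 onion, all 5 salt-and-vinegar, and all 26 ranch (fewer than 35), giving 13 + 14 + 6 + 5 + 35 + 26 + 35 = 134.
One more bag of chips then forces some flavor to 36, so 134 + 1 = 135.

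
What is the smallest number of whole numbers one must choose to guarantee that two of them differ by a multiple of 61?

62

Two integers differ by a multiple of 61 exactly when they share a remainder mod 61.
There are 61 residue classes mod 61, so 61 integers can all lie in distinct classes.
One more integer must repeat a residue, giving a difference divisible by 61. So n = 61 + 1 = 62.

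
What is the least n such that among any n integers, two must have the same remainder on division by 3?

4

Two integers differ by a multiple of 3 exactly when they share a remainder mod 3.
There are 3 residue classes mod 3, so 3 integers can all lie in distinct classes.
One more integer must repeat a residue, giving a difference divisible by 3. So n = 3 + 1 = 4.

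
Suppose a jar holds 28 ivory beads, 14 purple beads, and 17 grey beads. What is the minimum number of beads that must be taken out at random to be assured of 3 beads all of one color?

The worst case takes 2 beads of each color without reaching 3 of any: 3 × 2 = 6.
The next bead must bring some color to 3, so 6 + 1 = 7.

7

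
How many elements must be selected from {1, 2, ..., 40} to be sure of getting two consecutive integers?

21

Partition {1, …, 40} into 20 pairs: {1,2}, {3,4}, …, {39,40}.
Choosing 20 integers — say the 20 even numbers 2, 4, …, 40 — takes one from each pair and avoids the property.
Choosing 21 forces two into the same pair by pigeonhole, and those are consecutive. So 21.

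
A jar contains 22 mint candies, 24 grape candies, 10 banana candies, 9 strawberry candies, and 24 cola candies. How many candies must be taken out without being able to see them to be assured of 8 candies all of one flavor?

Treat the 5 flavors as pigeonholes.
The worst case takes 7 candies of each flavor without reaching 8 of any: 5 × 7 = 35.
The next candy must bring some flavor to 8, so 35 + 1 = 36.

36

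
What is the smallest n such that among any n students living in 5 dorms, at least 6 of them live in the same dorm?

26

There are 5 dorms acting as pigeonholes.
With 5 × 5 = 25 students we could place exactly 5 in each, with no class reaching 6.
One more forces some class to hold 6, so 25 + 1 = 26.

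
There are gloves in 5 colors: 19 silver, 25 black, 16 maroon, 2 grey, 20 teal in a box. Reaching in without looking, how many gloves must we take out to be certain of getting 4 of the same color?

Treat the 5 colors as pigeonholes.
In the worst case we take at most 3 of each color, but all 2 grey (fewer than 3), giving 3 + 3 + 3 + 2 + 3 = 14.
One more glove then forces some color to 4, so 14 + 1 = 15.

15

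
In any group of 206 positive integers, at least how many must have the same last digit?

21

There are 10 possible last digits, which serve as the pigeonholes.
If each of the 10 possible last digits held at most 20, the total would be at most 10 × 20 = 200 < 206, a contradiction.
So at least one holds ⌈206/10⌉ = 21.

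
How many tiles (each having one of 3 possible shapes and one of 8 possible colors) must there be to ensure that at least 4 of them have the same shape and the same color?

73

There are 3 × 8 = 24 (shape, color) combinations acting as pigeonholes.
With 24 × 3 = 72 tiles we could place exactly 3 in each, with no (shape, color) pair reaching 4.
One more forces some (shape, color) pair to hold 4, so 72 + 1 = 73.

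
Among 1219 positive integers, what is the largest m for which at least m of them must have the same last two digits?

13

There are 100 possible two-digit endings, which serve as the pigeonholes.
If each of the 100 possible two-digit endings held at most 12, the total would be at most 100 × 12 = 1200 < 1219, a contradiction.
So at least one holds ⌈1219/100⌉ = 13.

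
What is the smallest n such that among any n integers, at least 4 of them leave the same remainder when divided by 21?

There are 21 residue classes modulo 21 acting as pigeonholes.
With 21 × 3 = 63 integers we could place exactly 3 in each, with no class reaching 4.
One more forces some class to hold 4, so 63 + 1 = 64.

64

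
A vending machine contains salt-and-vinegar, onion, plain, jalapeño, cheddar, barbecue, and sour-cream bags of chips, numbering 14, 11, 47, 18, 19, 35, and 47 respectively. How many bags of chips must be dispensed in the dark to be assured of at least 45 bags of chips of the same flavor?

Treat the 7 flavors as pigeonholes.
In the worst case we take at most 44 of each flavor, but all 14 salt-and-vinegar, all 11 onion, all 18 jalapeño, all 19 cheddar, and all 35 barbecue (fewer than 44), giving 14 + 11 + 44 + 18 + 19 + 35 + 44 = 185.
One more bag of chips then forces some flavor to 45, so 185 + 1 = 186.

186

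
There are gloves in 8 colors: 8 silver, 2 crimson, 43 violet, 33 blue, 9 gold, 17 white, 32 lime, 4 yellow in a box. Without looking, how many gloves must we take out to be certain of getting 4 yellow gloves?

148

To avoid yellow gloves as long as possible, exhaust the other 7 colors first.
The worst case draws every non-yellow glove first: 8 + 2 + 43 + 33 + 9 + 17 + 32 = 144.
The next 4 draws are then forced to be yellow, giving 144 + 4 = 148.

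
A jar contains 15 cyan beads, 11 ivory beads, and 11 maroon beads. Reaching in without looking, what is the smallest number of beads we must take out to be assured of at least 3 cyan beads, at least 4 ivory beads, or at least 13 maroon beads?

The worst case stops just short of every target: 2 cyan, 3 ivory, all 11 maroon — 2 + 3 + 11 = 16 beads.
One more bead must push some color to its target, so 16 + 1 = 17.

17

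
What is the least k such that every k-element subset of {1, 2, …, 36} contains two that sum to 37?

Partition {1, …, 36} into 18 pairs: {1,36}, {2,35}, …, {18,19}.
Choosing 18 integers — say the integers 1 through 18 — takes one from each pair and avoids the property.
Choosing 19 forces two into the same pair by pigeonhole, and those sum to 37. So 19.

19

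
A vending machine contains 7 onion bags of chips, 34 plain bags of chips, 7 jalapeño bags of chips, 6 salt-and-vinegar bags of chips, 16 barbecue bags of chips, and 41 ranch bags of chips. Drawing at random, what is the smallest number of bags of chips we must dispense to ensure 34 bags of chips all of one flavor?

103

In the worst case we take at most 33 of each flavor, but all 7 onion, all 7 jalapeño, all 6 salt-and-vinegar, and all 16 barbecue (fewer than 33), giving 7 + 33 + 7 + 6 + 16 + 33 = 102.
One more bag of chips then forces some flavor to 34, so 102 + 1 = 103.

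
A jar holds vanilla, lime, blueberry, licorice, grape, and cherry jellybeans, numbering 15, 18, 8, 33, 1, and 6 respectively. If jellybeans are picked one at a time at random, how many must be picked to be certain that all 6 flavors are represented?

81

The hardest flavor to obtain is grape: we could draw every other jellybean first — 81 − 1 = 80 jellybeans — without a single grape one.
The next draw must be grape, so 80 + 1 = 81.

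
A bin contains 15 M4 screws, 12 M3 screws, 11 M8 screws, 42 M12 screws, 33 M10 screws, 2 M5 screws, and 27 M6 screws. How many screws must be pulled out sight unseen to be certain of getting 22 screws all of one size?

104

In the worst case we take at most 21 of each size, but all 15 M4, all 12 M3, all 11 M8, and all 2 M5 (fewer than 21), giving 15 + 12 + 11 + 21 + 21 + 2 + 21 = 103.
One more screw then forces some size to 22, so 103 + 1 = 104.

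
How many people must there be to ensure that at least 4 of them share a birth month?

There are 12 months of the year acting as pigeonholes.
With 12 × 3 = 36 people we could place exactly 3 in each, with no class reaching 4.
One more forces some class to hold 4, so 36 + 1 = 37.

37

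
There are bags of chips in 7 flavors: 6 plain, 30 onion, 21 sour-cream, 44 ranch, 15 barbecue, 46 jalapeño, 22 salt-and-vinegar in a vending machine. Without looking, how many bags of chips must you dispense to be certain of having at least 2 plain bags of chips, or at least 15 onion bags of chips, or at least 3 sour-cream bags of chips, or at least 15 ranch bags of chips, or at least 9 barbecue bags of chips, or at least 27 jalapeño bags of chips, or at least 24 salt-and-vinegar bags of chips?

88

The worst case stops just short of every target: 1 plain, 14 onion, 2 sour-cream, 14 ranch, 8 barbecue, 26 jalapeño, all 22 salt-and-vinegar — 1 + 14 + 2 + 14 + 8 + 26 + 22 = 87 bags of chips.
One more bag of chips must push some flavor to its target, so 87 + 1 = 88.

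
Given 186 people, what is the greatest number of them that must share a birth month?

16

The 186 people fall into 12 months of the year.
If each of the 12 months of the year held at most 15, the total would be at most 12 × 15 = 180 < 186, a contradiction.
So at least one holds ⌈186/12⌉ = 16.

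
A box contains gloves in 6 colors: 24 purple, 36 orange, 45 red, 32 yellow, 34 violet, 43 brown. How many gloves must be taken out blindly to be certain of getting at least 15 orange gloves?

193

To avoid orange gloves as long as possible, exhaust the other 5 colors first.
The worst case draws every non-orange glove first: 24 + 45 + 32 + 34 + 43 = 178.
The next 15 draws are then forced to be orange, giving 178 + 15 = 193.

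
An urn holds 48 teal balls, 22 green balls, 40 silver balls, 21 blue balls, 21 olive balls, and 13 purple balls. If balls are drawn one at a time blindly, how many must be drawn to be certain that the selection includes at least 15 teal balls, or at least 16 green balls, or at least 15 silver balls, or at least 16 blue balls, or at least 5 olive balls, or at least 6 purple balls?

68

The worst case stops just short of every target: 14 teal, 15 green, 14 silver, 15 blue, 4 olive, 5 purple — 14 + 15 + 14 + 15 + 4 + 5 = 67 balls.
One more ball must push some color to its target, so 67 + 1 = 68.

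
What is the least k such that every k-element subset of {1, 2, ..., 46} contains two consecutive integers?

Partition {1, …, 46} into 23 pairs: {1,2}, {3,4}, …, {45,46}.
Choosing 23 integers — say the 23 even numbers 2, 4, …, 46 — takes one from each pair and avoids the property.
Choosing 24 forces two into the same pair by pigeonhole, and those are consecutive. So 24.

24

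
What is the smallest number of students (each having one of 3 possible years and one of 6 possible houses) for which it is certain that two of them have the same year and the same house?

There are 3 × 6 = 18 (year, house) combinations acting as pigeonholes.
With 18 students we could place one in each, avoiding any repeat.
One more forces some (year, house) pair to hold 2, so 18 + 1 = 19.

19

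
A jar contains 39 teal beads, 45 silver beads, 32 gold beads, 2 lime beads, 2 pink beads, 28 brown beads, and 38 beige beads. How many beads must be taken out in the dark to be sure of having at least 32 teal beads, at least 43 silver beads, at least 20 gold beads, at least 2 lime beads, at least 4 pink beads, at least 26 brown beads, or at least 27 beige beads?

147

Each of the 7 colors has its own threshold; avoid all of them simultaneously.
The worst case stops just short of every target: 31 teal, 42 silver, 19 gold, 1 lime, all 2 pink, 25 brown, 26 beige — 31 + 42 + 19 + 1 + 2 + 25 + 26 = 146 beads.
One more bead must push some color to its target, so 146 + 1 = 147.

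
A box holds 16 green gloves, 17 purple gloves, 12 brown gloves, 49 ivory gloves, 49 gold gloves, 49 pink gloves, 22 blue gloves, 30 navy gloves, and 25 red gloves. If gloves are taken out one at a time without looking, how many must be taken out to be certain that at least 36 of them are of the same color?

Treat the 9 colors as pigeonholes.
In the worst case we take at most 35 of each color, but all 16 green, all 17 purple, all 12 brown, all 22 blue, all 30 navy, and all 25 red (fewer than 35), giving 16 + 17 + 12 + 35 + 35 + 35 + 22 + 30 + 25 = 227.
One more glove then forces some color to 36, so 227 + 1 = 228.

228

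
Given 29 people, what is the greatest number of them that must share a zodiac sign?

3

There are 12 zodiac signs, which serve as the pigeonholes.
If each of the 12 zodiac signs held at most 2, the total would be at most 12 × 2 = 24 < 29, a contradiction.
So at least one holds ⌈29/12⌉ = 3.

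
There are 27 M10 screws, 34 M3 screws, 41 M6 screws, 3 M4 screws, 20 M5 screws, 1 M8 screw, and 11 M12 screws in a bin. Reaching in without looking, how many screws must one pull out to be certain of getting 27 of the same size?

114

In the worst case we take at most 26 of each size, but all 3 M4, all 20 M5, all 1 M8, and all 11 M12 (fewer than 26), giving 26 + 26 + 26 + 3 + 20 + 1 + 11 = 113.
One more screw then forces some size to 27, so 113 + 1 = 114.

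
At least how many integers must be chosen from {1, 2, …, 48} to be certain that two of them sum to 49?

Partition {1, …, 48} into 24 pairs: {1,48}, {2,47}, …, {24,25}.
Choosing 24 integers — say the integers 1 through 24 — takes one from each pair and avoids the property.
Choosing 25 forces two into the same pair by pigeonhole, and those sum to 49. So 25.

25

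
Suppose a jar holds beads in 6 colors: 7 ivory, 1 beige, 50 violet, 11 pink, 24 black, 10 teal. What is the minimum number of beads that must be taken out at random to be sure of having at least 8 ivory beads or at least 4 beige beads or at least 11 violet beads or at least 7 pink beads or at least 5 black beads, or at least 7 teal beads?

35

The worst case stops just short of every target: 7 ivory, all 1 beige, 10 violet, 6 pink, 4 black, 6 teal — 7 + 1 + 10 + 6 + 4 + 6 = 34 beads.
One more bead must push some color to its target, so 34 + 1 = 35.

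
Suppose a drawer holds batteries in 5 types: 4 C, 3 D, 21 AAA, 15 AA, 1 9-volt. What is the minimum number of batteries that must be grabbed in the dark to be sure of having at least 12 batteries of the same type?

Treat the 5 types as pigeonholes.
In the worst case we take at most 11 of each type, but all 4 C, all 3 D, and all 1 9-volt (fewer than 11), giving 4 + 3 + 11 + 11 + 1 = 30.
One more battery then forces some type to 12, so 30 + 1 = 31.

31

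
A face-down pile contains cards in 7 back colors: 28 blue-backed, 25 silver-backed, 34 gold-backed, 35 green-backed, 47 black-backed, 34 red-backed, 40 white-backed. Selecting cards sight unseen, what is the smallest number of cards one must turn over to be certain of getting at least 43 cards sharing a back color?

In the worst case we take at most 42 of each back color, but all 28 blue-backed, all 25 silver-backed, all 34 gold-backed, all 35 green-backed, all 34 red-backed, and all 40 white-backed (fewer than 42), giving 28 + 25 + 34 + 35 + 42 + 34 + 40 = 238.
One more card then forces some back color to 43, so 238 + 1 = 239.

239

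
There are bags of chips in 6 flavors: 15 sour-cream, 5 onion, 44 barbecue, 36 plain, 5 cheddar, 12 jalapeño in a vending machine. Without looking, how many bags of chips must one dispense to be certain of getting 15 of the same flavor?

65

Treat the 6 flavors as pigeonholes.
In the worst case we take at most 14 of each flavor, but all 5 onion, all 5 cheddar, and all 12 jalapeño (fewer than 14), giving 14 + 5 + 14 + 14 + 5 + 12 = 64.
One more bag of chips then forces some flavor to 15, so 64 + 1 = 65.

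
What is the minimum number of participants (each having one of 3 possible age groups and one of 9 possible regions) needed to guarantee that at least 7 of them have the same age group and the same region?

There are 3 × 9 = 27 (age group, region) combinations acting as pigeonholes.
With 27 × 6 = 162 participants we could place exactly 6 in each, with no (age group, region) pair reaching 7.
One more forces some (age group, region) pair to hold 7, so 162 + 1 = 163.

163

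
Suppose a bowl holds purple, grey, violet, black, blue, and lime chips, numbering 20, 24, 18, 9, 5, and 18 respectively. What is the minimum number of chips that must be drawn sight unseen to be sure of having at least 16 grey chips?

86

To avoid grey chips as long as possible, exhaust the other 5 colors first.
The worst case draws every non-grey chip first: 20 + 18 + 9 + 5 + 18 = 70.
The next 16 draws are then forced to be grey, giving 70 + 16 = 86.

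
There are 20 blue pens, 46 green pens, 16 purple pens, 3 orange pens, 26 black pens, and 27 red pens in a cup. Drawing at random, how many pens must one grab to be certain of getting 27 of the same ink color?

118

In the worst case we take at most 26 of each ink color, but all 20 blue, all 16 purple, and all 3 orange (fewer than 26), giving 20 + 26 + 16 + 3 + 26 + 26 = 117.
One more pen then forces some ink color to 27, so 117 + 1 = 118.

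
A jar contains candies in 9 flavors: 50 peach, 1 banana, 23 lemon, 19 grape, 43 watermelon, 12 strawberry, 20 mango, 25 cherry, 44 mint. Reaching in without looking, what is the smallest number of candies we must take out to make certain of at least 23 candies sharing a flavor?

163

In the worst case we take at most 22 of each flavor, but all 1 banana, all 19 grape, all 12 strawberry, and all 20 mango (fewer than 22), giving 22 + 1 + 22 + 19 + 22 + 12 + 20 + 22 + 22 = 162.
One more candy then forces some flavor to 23, so 162 + 1 = 163.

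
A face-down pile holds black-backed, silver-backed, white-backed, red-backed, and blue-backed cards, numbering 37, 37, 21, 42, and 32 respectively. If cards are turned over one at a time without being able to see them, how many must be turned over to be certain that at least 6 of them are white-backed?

154

The worst case draws every non-white-backed card first: 37 + 37 + 42 + 32 = 148.
The next 6 draws are then forced to be white-backed, giving 148 + 6 = 154.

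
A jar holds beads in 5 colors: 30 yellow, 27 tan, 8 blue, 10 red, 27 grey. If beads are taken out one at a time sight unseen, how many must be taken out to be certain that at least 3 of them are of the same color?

The worst case takes 2 beads of each color without reaching 3 of any: 5 × 2 = 10.
The next bead must bring some color to 3, so 10 + 1 = 11.

11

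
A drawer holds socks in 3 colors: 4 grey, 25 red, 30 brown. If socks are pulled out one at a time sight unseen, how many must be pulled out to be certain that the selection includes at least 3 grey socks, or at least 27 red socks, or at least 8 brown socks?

35

The worst case stops just short of every target: 2 grey, all 25 red, 7 brown — 2 + 25 + 7 = 34 socks.
One more sock must push some color to its target, so 34 + 1 = 35.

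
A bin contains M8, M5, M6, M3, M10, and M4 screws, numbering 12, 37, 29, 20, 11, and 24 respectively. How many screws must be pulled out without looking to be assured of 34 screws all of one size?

130

In the worst case we take at most 33 of each size, but all 12 M8, all 29 M6, all 20 M3, all 11 M10, and all 24 M4 (fewer than 33), giving 12 + 33 + 29 + 20 + 11 + 24 = 129.
One more screw then forces some size to 34, so 129 + 1 = 130.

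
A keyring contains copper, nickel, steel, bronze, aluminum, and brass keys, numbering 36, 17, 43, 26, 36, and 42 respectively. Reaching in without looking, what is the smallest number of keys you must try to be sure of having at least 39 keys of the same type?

Treat the 6 types as pigeonholes.
In the worst case we take at most 38 of each type, but all 36 copper, all 17 nickel, all 26 bronze, and all 36 aluminum (fewer than 38), giving 36 + 17 + 38 + 26 + 36 + 38 = 191.
One more key then forces some type to 39, so 191 + 1 = 192.

192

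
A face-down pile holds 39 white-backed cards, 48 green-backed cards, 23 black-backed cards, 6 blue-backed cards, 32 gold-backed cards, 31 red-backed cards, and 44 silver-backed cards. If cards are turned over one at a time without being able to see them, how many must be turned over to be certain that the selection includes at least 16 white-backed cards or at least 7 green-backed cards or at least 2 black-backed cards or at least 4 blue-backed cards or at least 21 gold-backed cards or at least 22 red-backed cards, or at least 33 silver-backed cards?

Each of the 7 back colors has its own threshold; avoid all of them simultaneously.
The worst case stops just short of every target: 15 white-backed, 6 green-backed, 1 black-backed, 3 blue-backed, 20 gold-backed, 21 red-backed, 32 silver-backed — 15 + 6 + 1 + 3 + 20 + 21 + 32 = 98 cards.
One more card must push some back color to its target, so 98 + 1 = 99.

99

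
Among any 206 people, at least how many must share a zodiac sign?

18

If each of the 12 zodiac signs held at most 17, the total would be at most 12 × 17 = 204 < 206, a contradiction.
So at least one holds ⌈206/12⌉ = 18.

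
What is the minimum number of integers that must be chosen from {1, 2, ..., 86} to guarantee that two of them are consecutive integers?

Partition {1, …, 86} into 43 pairs: {1,2}, {3,4}, …, {85,86}.
Choosing 43 integers — say the 43 even numbers 2, 4, …, 86 — takes one from each pair and avoids the property.
Choosing 44 forces two into the same pair by pigeonhole, and those are consecutive. So 44.

44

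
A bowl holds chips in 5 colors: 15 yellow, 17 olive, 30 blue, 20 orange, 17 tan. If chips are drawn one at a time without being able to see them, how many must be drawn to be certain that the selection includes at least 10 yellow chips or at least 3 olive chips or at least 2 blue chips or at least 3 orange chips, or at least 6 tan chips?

20

Each of the 5 colors has its own threshold; avoid all of them simultaneously.
The worst case stops just short of every target: 9 yellow, 2 olive, 1 blue, 2 orange, 5 tan — 9 + 2 + 1 + 2 + 5 = 19 chips.
One more chip must push some color to its target, so 19 + 1 = 20.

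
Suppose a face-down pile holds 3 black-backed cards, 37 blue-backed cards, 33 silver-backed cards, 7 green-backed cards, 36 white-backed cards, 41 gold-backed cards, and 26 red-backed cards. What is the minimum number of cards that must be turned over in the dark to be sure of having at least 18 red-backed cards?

175

The worst case draws every non-red-backed card first: 3 + 37 + 33 + 7 + 36 + 41 = 157.
The next 18 draws are then forced to be red-backed, giving 157 + 18 = 175.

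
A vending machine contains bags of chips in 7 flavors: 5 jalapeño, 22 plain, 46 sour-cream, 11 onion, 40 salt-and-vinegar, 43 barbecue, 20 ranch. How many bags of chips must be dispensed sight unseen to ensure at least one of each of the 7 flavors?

183

The hardest flavor to obtain is jalapeño: we could draw every other bag of chips first — 187 − 5 = 182 bags of chips — without a single jalapeño one.
The next draw must be jalapeño, so 182 + 1 = 183.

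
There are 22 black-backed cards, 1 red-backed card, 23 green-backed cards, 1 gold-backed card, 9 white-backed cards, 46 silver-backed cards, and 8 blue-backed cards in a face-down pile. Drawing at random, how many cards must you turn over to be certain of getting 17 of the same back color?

In the worst case we take at most 16 of each back color, but all 1 red-backed, all 1 gold-backed, all 9 white-backed, and all 8 blue-backed (fewer than 16), giving 16 + 1 + 16 + 1 + 9 + 16 + 8 = 67.
One more card then forces some back color to 17, so 67 + 1 = 68.

68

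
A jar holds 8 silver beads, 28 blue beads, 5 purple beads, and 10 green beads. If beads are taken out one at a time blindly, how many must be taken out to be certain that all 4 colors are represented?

The hardest color to obtain is purple: we could draw every other bead first — 51 − 5 = 46 beads — without a single purple one.
The next draw must be purple, so 46 + 1 = 47.

47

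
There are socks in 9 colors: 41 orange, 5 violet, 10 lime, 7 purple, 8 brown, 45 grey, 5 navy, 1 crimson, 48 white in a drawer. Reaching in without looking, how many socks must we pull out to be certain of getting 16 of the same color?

Treat the 9 colors as pigeonholes.
In the worst case we take at most 15 of each color, but all 5 violet, all 10 lime, all 7 purple, all 8 brown, all 5 navy, and all 1 crimson (fewer than 15), giving 15 + 5 + 10 + 7 + 8 + 15 + 5 + 1 + 15 = 81.
One more sock then forces some color to 16, so 81 + 1 = 82.

82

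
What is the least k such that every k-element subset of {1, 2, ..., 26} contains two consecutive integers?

14

Partition {1, …, 26} into 13 pairs: {1,2}, {3,4}, …, {25,26}.
Choosing 13 integers — say the 13 even numbers 2, 4, …, 26 — takes one from each pair and avoids the property.
Choosing 14 forces two into the same pair by pigeonhole, and those are consecutive. So 14.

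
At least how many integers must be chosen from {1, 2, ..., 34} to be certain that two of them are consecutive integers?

Partition {1, …, 34} into 17 pairs: {1,2}, {3,4}, …, {33,34}.
Choosing 17 integers — say the 17 even numbers 2, 4, …, 34 — takes one from each pair and avoids the property.
Choosing 18 forces two into the same pair by pigeonhole, and those are consecutive. So 18.

18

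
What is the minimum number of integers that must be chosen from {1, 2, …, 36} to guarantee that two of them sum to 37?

Partition {1, …, 36} into 18 pairs: {1,36}, {2,35}, …, {18,19}.
Choosing 18 integers — say the integers 1 through 18 — takes one from each pair and avoids the property.
Choosing 19 forces two into the same pair by pigeonhole, and those sum to 37. So 19.

19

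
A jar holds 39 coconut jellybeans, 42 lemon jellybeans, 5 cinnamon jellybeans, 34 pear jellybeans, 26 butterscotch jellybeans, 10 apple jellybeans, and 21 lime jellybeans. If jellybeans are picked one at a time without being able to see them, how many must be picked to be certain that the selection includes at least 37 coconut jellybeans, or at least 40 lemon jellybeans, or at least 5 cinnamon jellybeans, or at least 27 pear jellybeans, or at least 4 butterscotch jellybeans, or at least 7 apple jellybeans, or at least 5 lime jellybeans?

The worst case stops just short of every target: 36 coconut, 39 lemon, 4 cinnamon, 26 pear, 3 butterscotch, 6 apple, 4 lime — 36 + 39 + 4 + 26 + 3 + 6 + 4 = 118 jellybeans.
One more jellybean must push some flavor to its target, so 118 + 1 = 119.

119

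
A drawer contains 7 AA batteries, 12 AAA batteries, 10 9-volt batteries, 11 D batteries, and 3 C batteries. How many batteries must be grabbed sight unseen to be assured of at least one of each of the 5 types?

41

The hardest type to obtain is C: we could draw every other battery first — 43 − 3 = 40 batteries — without a single C one.
The next draw must be C, so 40 + 1 = 41.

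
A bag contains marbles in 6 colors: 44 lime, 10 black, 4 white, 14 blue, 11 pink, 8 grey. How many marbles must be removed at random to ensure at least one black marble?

82

To avoid black marbles as long as possible, exhaust the other 5 colors first.
The worst case draws every non-black marble first: 44 + 4 + 14 + 11 + 8 = 81.
The next draw is then forced to be black, giving 81 + 1 = 82.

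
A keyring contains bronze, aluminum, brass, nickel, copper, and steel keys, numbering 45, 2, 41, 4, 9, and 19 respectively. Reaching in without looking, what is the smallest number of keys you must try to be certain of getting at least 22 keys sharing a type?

In the worst case we take at most 21 of each type, but all 2 aluminum, all 4 nickel, all 9 copper, and all 19 steel (fewer than 21), giving 21 + 2 + 21 + 4 + 9 + 19 = 76.
One more key then forces some type to 22, so 76 + 1 = 77.

77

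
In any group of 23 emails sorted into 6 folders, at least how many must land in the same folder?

The 23 emails fall into 6 folders.
If each of the 6 folders held at most 3, the total would be at most 6 × 3 = 18 < 23, a contradiction.
So at least one holds ⌈23/6⌉ = 4.

4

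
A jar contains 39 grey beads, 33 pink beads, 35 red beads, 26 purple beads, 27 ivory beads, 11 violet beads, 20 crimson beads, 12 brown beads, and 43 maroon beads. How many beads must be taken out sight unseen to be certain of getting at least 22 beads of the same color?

In the worst case we take at most 21 of each color, but all 11 violet, all 20 crimson, and all 12 brown (fewer than 21), giving 21 + 21 + 21 + 21 + 21 + 11 + 20 + 12 + 21 = 169.
One more bead then forces some color to 22, so 169 + 1 = 170.

170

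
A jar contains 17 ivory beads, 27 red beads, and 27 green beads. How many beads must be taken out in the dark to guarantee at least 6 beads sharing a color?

16

Treat the 3 colors as pigeonholes.
The worst case takes 5 beads of each color without reaching 6 of any: 3 × 5 = 15.
The next bead must bring some color to 6, so 15 + 1 = 16.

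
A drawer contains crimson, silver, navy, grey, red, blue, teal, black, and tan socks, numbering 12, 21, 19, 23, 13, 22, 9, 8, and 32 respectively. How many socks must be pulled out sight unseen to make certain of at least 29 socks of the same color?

In the worst case we take at most 28 of each color, but all 12 crimson, all 21 silver, all 19 navy, all 23 grey, all 13 red, all 22 blue, all 9 teal, and all 8 black (fewer than 28), giving 12 + 21 + 19 + 23 + 13 + 22 + 9 + 8 + 28 = 155.
One more sock then forces some color to 29, so 155 + 1 = 156.

156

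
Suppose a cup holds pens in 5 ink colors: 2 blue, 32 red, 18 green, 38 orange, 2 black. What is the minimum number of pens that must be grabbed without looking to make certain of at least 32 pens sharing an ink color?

Treat the 5 ink colors as pigeonholes.
In the worst case we take at most 31 of each ink color, but all 2 blue, all 18 green, and all 2 black (fewer than 31), giving 2 + 31 + 18 + 31 + 2 = 84.
One more pen then forces some ink color to 32, so 84 + 1 = 85.

85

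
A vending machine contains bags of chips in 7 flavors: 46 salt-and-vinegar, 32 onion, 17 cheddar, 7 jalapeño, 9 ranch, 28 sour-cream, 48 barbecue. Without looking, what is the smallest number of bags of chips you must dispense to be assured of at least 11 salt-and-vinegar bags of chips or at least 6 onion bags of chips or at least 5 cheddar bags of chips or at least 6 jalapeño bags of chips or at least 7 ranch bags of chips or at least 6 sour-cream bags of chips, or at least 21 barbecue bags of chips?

56

Each of the 7 flavors has its own threshold; avoid all of them simultaneously.
The worst case stops just short of every target: 10 salt-and-vinegar, 5 onion, 4 cheddar, 5 jalapeño, 6 ranch, 5 sour-cream, 20 barbecue — 10 + 5 + 4 + 5 + 6 + 5 + 20 = 55 bags of chips.
One more bag of chips must push some flavor to its target, so 55 + 1 = 56.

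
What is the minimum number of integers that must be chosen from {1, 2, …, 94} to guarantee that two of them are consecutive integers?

48

Partition {1, …, 94} into 47 pairs: {1,2}, {3,4}, …, {93,94}.
Choosing 47 integers — say the 47 even numbers 2, 4, …, 94 — takes one from each pair and avoids the property.
Choosing 48 forces two into the same pair by pigeonhole, and those are consecutive. So 48.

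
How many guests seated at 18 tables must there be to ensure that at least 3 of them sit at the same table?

37

There are 18 tables acting as pigeonholes.
With 18 × 2 = 36 guests we could place exactly 2 in each, with no class reaching 3.
One more forces some class to hold 3, so 36 + 1 = 37.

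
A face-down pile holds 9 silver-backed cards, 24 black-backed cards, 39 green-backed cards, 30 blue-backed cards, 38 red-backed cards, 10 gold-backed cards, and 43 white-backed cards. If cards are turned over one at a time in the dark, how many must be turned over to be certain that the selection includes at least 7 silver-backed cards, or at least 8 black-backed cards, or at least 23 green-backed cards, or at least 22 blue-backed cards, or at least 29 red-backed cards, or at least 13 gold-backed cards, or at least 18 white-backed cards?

The worst case stops just short of every target: 6 silver-backed, 7 black-backed, 22 green-backed, 21 blue-backed, 28 red-backed, all 10 gold-backed, 17 white-backed — 6 + 7 + 22 + 21 + 28 + 10 + 17 = 111 cards.
One more card must push some back color to its target, so 111 + 1 = 112.

112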